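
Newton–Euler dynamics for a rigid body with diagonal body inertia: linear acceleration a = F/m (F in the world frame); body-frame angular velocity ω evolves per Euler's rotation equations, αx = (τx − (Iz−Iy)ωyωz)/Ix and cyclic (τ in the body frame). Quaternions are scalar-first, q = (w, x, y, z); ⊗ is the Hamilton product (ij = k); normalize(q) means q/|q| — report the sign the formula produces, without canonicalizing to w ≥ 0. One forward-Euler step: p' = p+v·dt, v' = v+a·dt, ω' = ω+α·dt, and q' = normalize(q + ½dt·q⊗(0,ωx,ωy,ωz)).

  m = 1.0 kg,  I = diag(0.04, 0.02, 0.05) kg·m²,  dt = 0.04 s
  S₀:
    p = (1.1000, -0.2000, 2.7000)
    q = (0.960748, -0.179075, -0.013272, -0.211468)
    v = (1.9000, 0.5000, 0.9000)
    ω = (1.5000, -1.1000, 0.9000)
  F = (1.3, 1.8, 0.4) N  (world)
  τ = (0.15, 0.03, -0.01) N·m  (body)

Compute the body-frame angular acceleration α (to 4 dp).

ω×(Iω) gyroscopic = (-0.0297, -0.0135, 0.0330)
angular accel α = (4.4925, 2.1750, -0.8600)

α = (4.4925, 2.1750, -0.8600)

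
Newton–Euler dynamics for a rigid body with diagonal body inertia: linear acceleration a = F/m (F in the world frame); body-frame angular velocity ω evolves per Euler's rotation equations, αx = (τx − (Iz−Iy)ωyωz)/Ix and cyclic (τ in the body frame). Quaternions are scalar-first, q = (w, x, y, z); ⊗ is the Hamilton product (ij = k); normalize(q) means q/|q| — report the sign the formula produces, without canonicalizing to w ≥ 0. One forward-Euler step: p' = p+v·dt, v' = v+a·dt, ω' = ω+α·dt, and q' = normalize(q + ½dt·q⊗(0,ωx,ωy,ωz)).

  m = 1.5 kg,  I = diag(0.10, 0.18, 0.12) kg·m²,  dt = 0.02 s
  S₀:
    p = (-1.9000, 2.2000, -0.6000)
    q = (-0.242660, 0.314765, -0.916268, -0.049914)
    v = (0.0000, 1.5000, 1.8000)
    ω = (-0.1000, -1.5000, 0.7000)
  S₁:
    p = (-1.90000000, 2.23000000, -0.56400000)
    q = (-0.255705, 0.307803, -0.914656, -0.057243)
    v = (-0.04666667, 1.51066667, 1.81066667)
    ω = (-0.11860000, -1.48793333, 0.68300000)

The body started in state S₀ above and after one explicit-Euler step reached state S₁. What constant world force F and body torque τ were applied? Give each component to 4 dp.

Δv = v₁−v₀ = (-0.04666667, 0.01066667, 0.01066667)
m·(v₁−v₀)/dt = (-3.5000, 0.8000, 0.8000)
Δω = ω₁−ω₀ = (-0.01860000, 0.01206667, -0.01700000)
gyro term ω₀×Iω₀ = (0.0630, 0.0014, 0.0120)
applied torque τ = (-0.0300, 0.1100, -0.0900)

F = (-3.5000, 0.8000, 0.8000)
τ = (-0.0300, 0.1100, -0.0900)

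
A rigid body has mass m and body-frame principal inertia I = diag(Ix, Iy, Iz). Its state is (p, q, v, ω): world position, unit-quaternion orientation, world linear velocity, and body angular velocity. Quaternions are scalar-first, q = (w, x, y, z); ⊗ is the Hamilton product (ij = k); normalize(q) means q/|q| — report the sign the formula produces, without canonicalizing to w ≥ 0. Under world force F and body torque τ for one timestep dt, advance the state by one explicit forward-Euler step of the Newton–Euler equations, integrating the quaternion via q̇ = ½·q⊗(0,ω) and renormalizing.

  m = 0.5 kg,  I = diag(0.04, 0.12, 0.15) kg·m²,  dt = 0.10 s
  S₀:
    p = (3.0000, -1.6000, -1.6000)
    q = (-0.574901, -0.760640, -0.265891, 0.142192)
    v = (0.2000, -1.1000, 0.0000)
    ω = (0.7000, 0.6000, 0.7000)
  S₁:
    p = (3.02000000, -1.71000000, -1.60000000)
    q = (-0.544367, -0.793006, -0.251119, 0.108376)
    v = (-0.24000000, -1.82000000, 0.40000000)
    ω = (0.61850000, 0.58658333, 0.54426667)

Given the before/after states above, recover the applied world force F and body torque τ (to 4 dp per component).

F = (-2.2000, -3.6000, 2.0000)
τ = (-0.0200, -0.0700, -0.2000)

rate change Δω = (-0.08150000, -0.01341667, -0.15573333)
ω₀×(Iω₀) = (0.0126, -0.0539, 0.0336)
τ = I·(Δω/dt) + ω₀×(Iω₀) = (-0.0200, -0.0700, -0.2000)
Δv = v₁−v₀ = (-0.44000000, -0.72000000, 0.40000000)
applied force F = (-2.2000, -3.6000, 2.0000)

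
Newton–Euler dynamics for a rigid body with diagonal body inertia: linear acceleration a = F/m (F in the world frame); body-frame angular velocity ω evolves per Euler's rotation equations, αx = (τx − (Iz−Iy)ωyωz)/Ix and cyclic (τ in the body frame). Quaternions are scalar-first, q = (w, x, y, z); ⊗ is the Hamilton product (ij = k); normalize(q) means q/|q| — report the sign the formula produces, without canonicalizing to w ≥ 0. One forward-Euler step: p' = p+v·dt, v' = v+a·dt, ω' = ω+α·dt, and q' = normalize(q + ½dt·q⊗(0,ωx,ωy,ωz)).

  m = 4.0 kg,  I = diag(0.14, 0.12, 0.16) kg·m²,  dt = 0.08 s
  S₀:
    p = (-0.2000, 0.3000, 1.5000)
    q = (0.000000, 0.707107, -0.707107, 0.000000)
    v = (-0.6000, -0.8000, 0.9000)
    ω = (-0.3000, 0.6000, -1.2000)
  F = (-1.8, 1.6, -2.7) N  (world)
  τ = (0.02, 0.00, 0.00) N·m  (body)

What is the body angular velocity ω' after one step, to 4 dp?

angular accel α = (0.3486, 0.0600, -0.0225)
ω' = ω + α·dt = (-0.2721, 0.6048, -1.2018)

ω' = (-0.2721, 0.6048, -1.2018)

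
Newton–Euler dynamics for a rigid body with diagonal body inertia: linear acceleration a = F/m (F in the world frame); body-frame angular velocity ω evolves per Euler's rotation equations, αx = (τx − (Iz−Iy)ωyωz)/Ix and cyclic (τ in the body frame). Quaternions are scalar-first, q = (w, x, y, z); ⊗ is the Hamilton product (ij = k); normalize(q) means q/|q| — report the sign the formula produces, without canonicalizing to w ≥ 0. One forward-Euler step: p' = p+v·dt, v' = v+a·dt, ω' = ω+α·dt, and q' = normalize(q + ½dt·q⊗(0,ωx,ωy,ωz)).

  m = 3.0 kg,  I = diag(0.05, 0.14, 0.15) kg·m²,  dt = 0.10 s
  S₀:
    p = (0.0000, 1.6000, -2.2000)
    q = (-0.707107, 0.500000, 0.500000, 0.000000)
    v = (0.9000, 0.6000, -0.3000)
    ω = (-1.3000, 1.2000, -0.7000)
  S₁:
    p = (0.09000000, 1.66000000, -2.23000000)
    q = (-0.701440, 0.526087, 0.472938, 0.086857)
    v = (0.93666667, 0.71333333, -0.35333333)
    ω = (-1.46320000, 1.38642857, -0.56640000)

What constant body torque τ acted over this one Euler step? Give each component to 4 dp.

ω₁ − ω₀ = (-0.16320000, 0.18642857, 0.13360000)
I·α + gyro = (-0.0900, 0.1700, 0.0600)

τ = (-0.0900, 0.1700, 0.0600)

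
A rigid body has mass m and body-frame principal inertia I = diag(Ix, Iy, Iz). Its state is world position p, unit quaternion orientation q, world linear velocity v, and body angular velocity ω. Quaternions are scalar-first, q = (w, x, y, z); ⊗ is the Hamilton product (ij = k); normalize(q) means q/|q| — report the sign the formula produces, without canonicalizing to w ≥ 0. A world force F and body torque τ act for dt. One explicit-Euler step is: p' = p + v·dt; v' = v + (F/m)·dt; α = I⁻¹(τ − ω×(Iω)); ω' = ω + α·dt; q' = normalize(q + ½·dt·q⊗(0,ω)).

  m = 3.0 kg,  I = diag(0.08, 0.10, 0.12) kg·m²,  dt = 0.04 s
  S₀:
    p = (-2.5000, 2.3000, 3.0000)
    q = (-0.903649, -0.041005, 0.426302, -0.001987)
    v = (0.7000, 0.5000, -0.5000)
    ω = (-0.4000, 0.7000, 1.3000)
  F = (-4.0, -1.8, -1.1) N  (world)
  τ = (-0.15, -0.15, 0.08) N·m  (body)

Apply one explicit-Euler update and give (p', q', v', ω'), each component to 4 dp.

gyro term ω×Iω = (0.0182, 0.0208, -0.0056)
(τ − ω×Iω)/I = (-2.1025, -1.7080, 0.7133)
ω' = ω + α·dt = (-0.4841, 0.6317, 1.3285)
q⊗(0,ω) = (-0.3122303, 0.9170431, -0.5784530, -1.0329264)
updated quaternion q' = (-0.9095, -0.0227, 0.4145, -0.0226)
a = F/m = (-1.3333, -0.6000, -0.3667)
p' = p + v·dt = (-2.4720, 2.3200, 2.9800)
new velocity v' = (0.6467, 0.4760, -0.5147)

p' = (-2.4720, 2.3200, 2.9800)
q' = (-0.9095, -0.0227, 0.4145, -0.0226)
v' = (0.6467, 0.4760, -0.5147)
ω' = (-0.4841, 0.6317, 1.3285)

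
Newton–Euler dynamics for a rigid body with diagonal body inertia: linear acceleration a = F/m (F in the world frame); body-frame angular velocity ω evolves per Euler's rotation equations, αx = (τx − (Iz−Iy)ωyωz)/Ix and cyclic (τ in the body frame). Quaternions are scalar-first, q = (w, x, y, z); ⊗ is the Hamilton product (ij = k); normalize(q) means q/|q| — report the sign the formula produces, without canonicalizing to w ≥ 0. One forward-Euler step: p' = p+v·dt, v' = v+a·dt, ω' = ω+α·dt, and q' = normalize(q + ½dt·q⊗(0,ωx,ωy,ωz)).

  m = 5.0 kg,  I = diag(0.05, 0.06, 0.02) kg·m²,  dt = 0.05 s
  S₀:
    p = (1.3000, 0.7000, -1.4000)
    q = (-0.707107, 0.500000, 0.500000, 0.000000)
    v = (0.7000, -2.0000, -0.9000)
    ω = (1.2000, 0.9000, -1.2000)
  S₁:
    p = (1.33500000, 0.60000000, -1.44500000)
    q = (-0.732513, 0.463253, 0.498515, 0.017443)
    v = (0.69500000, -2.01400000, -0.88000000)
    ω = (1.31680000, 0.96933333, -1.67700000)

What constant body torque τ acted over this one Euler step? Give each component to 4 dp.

τ = (0.1600, 0.0400, -0.1800)

Δω = ω₁−ω₀ = (0.11680000, 0.06933333, -0.47700000)
τ = I·(Δω/dt) + ω₀×(Iω₀) = (0.1600, 0.0400, -0.1800)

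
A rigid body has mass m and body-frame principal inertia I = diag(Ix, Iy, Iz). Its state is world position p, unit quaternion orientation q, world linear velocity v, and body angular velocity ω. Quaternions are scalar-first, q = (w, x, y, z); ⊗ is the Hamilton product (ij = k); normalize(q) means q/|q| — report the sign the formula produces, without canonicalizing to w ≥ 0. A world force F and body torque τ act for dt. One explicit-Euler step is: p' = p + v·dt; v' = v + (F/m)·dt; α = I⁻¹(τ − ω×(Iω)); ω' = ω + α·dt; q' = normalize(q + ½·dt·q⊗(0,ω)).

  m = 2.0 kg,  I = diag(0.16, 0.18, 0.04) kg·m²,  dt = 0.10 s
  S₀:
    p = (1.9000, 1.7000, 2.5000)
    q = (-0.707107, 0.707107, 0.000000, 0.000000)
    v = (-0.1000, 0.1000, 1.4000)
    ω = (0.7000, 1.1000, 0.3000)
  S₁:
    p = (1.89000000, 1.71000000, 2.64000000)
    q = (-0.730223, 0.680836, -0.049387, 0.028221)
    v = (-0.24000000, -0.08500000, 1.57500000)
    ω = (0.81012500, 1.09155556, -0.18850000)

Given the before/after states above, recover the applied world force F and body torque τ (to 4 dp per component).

F = (-2.8000, -3.7000, 3.5000)
τ = (0.1300, 0.0100, -0.1800)

rate change Δω = (0.11012500, -0.00844444, -0.48850000)
gyro term ω₀×Iω₀ = (-0.0462, 0.0252, 0.0154)
applied torque τ = (0.1300, 0.0100, -0.1800)
velocity change Δv = (-0.14000000, -0.18500000, 0.17500000)
applied force F = (-2.8000, -3.7000, 3.5000)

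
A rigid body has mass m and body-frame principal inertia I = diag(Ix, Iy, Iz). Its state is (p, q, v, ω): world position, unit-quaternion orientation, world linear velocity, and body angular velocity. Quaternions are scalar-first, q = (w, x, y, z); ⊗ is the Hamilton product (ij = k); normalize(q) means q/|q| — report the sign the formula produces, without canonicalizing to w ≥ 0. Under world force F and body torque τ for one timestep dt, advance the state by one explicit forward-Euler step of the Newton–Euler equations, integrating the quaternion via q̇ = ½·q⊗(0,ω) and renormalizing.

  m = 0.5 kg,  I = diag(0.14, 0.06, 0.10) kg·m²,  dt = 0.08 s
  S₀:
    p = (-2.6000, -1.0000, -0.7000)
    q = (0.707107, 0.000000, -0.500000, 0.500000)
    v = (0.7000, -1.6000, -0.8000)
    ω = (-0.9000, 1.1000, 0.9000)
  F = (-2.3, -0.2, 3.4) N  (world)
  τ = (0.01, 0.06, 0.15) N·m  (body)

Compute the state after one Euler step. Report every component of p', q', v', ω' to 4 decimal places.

p' = (-2.5440, -1.1280, -0.7640)
q' = (0.7095, -0.0653, -0.4858, 0.5063)
v' = (0.3320, -1.6320, -0.2560)
ω' = (-0.9169, 1.2232, 0.9566)

p' = p + v·dt = (-2.5440, -1.1280, -0.7640)
v' = v + a·dt = (0.3320, -1.6320, -0.2560)
(τ − ω×Iω)/I = (-0.2114, 1.5400, 0.7080)
ω + α·dt = (-0.9169, 1.2232, 0.9566)
q⊗(0,ω) = (0.1000000, -1.6363963, 0.3278177, 0.1863963)
updated quaternion q' = (0.7095, -0.0653, -0.4858, 0.5063)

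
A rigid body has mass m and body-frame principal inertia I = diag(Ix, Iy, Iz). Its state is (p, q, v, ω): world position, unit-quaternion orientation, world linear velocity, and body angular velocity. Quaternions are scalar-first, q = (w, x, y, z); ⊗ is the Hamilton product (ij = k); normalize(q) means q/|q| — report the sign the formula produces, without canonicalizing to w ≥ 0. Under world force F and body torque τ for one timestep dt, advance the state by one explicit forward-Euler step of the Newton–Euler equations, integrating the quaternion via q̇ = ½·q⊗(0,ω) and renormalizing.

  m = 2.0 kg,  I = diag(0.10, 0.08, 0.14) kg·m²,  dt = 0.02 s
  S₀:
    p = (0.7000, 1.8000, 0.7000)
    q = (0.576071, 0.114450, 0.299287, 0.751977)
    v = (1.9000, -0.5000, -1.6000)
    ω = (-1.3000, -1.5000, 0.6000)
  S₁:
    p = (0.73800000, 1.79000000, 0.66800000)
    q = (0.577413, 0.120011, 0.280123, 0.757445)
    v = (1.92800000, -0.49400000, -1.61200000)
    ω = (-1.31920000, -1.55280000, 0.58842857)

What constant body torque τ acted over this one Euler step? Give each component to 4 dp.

rate change Δω = (-0.01920000, -0.05280000, -0.01157143)
precession coupling = (-0.0540, 0.0312, -0.0390)
τ = I·(Δω/dt) + ω₀×(Iω₀) = (-0.1500, -0.1800, -0.1200)

τ = (-0.1500, -0.1800, -0.1200)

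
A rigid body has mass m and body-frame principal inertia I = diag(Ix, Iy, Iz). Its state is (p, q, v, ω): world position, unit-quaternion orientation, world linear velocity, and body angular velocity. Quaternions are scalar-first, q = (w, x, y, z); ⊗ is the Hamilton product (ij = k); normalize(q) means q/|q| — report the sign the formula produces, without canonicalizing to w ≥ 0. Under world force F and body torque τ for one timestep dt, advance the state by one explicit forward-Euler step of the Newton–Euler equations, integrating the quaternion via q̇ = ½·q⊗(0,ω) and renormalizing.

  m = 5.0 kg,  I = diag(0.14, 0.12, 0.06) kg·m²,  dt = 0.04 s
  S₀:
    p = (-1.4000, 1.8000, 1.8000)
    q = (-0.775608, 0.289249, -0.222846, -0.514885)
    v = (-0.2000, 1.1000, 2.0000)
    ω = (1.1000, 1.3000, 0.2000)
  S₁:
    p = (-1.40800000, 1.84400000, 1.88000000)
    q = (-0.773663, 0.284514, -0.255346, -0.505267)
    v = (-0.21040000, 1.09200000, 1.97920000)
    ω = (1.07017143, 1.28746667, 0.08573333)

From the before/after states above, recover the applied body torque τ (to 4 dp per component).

τ = (-0.1200, -0.0200, -0.2000)

Δω = ω₁−ω₀ = (-0.02982857, -0.01253333, -0.11426667)
I·α + gyro = (-0.1200, -0.0200, -0.2000)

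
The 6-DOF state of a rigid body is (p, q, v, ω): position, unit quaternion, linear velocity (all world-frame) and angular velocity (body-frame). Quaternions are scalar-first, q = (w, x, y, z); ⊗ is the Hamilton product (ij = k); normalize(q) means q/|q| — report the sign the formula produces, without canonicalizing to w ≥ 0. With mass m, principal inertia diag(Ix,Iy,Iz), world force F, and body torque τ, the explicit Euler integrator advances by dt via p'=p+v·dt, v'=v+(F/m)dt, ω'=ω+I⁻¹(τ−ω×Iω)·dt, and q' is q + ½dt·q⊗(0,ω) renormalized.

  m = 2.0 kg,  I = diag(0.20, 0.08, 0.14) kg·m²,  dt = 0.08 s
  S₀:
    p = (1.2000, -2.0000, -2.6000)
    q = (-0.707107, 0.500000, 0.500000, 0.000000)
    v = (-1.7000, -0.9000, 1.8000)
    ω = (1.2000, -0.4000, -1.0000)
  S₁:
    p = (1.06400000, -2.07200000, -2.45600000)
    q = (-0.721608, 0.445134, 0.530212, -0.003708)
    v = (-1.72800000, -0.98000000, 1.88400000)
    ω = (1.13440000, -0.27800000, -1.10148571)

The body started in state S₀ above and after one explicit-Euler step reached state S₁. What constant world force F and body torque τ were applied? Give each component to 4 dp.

F = (-0.7000, -2.0000, 2.1000)
τ = (-0.1400, 0.0500, -0.1200)

velocity change Δv = (-0.02800000, -0.08000000, 0.08400000)
applied force F = (-0.7000, -2.0000, 2.1000)
rate change Δω = (-0.06560000, 0.12200000, -0.10148571)
τ = I·(Δω/dt) + ω₀×(Iω₀) = (-0.1400, 0.0500, -0.1200)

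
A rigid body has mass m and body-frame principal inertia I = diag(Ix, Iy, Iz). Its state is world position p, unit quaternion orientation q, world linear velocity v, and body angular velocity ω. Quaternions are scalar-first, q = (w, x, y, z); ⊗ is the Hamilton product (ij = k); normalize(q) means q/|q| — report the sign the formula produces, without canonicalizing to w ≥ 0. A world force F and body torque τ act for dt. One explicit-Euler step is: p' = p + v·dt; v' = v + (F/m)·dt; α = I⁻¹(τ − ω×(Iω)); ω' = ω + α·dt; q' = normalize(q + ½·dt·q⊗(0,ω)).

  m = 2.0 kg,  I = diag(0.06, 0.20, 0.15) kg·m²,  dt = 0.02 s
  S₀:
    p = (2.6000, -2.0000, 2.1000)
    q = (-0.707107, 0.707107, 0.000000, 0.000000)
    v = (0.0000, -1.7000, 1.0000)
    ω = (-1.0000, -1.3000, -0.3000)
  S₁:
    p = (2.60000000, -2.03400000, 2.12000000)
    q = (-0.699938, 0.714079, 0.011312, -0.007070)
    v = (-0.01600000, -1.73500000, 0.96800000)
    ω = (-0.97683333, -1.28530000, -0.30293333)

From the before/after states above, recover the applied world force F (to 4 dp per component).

Δv = v₁−v₀ = (-0.01600000, -0.03500000, -0.03200000)
m·(v₁−v₀)/dt = (-1.6000, -3.5000, -3.2000)

F = (-1.6000, -3.5000, -3.2000)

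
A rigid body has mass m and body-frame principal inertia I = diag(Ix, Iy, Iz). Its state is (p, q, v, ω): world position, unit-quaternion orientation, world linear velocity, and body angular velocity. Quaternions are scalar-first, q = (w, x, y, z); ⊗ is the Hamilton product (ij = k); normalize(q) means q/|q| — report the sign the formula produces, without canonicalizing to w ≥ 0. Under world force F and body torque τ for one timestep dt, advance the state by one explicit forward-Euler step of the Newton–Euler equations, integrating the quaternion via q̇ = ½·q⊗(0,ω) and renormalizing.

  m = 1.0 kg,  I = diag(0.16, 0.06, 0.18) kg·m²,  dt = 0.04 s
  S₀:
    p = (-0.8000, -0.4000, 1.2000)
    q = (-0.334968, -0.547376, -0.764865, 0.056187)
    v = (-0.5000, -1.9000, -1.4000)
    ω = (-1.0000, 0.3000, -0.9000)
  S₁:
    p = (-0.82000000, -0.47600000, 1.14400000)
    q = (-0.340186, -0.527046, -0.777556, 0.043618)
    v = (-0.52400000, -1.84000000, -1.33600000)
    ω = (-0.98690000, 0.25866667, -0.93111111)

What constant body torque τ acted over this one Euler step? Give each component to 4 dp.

Δω = ω₁−ω₀ = (0.01310000, -0.04133333, -0.03111111)
precession coupling = (-0.0324, -0.0180, 0.0300)
applied torque τ = (0.0200, -0.0800, -0.1100)

τ = (0.0200, -0.0800, -0.1100)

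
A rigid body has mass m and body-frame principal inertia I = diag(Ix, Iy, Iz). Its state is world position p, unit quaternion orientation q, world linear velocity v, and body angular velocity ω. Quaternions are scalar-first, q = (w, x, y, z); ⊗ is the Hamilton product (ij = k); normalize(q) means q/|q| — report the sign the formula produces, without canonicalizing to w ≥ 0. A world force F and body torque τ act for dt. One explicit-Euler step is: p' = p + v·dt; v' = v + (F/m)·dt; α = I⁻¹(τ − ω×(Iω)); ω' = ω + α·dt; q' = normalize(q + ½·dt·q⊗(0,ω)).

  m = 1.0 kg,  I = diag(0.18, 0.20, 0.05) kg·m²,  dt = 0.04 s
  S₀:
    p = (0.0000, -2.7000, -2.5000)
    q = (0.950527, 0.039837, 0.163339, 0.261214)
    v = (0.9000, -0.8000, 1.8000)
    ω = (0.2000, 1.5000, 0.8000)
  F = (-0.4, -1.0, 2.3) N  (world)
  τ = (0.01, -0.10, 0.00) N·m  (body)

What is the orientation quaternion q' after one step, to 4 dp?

q' = (0.9407, 0.0384, 0.1921, 0.2768)

2q̇ = q⊗(0,ω) = (-0.4619471, -0.0710444, 1.4461637, 0.7875093)
updated quaternion q' = (0.9407, 0.0384, 0.1921, 0.2768)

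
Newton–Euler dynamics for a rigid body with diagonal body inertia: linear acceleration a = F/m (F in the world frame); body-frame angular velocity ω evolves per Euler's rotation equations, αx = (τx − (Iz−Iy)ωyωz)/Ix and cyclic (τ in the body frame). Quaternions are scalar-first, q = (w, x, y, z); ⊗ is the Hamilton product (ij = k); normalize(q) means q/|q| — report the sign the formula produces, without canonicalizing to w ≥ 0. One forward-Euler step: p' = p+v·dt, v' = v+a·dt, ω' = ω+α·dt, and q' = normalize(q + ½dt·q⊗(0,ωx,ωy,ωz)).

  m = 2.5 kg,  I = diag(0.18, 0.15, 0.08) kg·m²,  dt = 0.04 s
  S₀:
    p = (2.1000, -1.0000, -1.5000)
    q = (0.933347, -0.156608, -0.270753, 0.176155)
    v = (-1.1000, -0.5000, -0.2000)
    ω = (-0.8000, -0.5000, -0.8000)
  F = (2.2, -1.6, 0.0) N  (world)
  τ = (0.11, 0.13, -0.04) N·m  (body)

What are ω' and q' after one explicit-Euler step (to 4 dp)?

ω' = (-0.7693, -0.4824, -0.8140)
q' = (0.9307, -0.1654, -0.2853, 0.1584)

angular accel α = (0.7667, 0.4400, -0.3500)
ω' = ω + α·dt = (-0.7693, -0.4824, -0.8140)
Hamilton product q⊗(0,ω) = (-0.1197389, -0.4419977, -0.7328839, -0.8849760)
updated quaternion q' = (0.9307, -0.1654, -0.2853, 0.1584)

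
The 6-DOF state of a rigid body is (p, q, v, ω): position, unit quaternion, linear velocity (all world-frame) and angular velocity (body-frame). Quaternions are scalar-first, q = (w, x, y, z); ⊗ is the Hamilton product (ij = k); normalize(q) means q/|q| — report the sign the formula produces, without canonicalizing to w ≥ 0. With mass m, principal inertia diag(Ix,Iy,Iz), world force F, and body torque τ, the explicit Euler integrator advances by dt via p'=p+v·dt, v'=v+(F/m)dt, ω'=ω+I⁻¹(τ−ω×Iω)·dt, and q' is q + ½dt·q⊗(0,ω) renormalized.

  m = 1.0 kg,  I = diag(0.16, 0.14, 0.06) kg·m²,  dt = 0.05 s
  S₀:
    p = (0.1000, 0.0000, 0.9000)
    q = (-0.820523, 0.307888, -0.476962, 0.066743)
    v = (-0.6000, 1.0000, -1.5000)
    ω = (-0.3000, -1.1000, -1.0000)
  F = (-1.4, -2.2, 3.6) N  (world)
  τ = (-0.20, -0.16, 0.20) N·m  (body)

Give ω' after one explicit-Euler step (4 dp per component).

(τ − ω×Iω)/I = (-0.7000, -1.3571, 3.4433)
ω' = ω + α·dt = (-0.3350, -1.1679, -0.8278)

ω' = (-0.3350, -1.1679, -0.8278)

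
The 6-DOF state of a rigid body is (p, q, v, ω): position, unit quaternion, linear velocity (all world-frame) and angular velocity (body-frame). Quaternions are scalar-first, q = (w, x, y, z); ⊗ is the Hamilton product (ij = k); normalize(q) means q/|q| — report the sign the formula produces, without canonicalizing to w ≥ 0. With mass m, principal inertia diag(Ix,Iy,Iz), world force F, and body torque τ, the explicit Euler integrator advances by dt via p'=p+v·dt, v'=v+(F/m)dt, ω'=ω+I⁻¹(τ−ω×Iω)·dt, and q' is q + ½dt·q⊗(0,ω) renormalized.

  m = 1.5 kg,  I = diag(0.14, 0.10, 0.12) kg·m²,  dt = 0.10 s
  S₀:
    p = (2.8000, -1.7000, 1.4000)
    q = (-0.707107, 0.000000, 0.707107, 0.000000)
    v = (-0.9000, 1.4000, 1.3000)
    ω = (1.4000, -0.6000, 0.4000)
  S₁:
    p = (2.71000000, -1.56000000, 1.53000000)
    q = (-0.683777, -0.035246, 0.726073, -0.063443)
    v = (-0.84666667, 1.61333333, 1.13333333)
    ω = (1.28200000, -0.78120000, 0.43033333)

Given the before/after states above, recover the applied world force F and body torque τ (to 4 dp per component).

F = (0.8000, 3.2000, -2.5000)
τ = (-0.1700, -0.1700, 0.0700)

Δω = ω₁−ω₀ = (-0.11800000, -0.18120000, 0.03033333)
gyro term ω₀×Iω₀ = (-0.0048, 0.0112, 0.0336)
applied torque τ = (-0.1700, -0.1700, 0.0700)
Δv = v₁−v₀ = (0.05333333, 0.21333333, -0.16666667)
applied force F = (0.8000, 3.2000, -2.5000)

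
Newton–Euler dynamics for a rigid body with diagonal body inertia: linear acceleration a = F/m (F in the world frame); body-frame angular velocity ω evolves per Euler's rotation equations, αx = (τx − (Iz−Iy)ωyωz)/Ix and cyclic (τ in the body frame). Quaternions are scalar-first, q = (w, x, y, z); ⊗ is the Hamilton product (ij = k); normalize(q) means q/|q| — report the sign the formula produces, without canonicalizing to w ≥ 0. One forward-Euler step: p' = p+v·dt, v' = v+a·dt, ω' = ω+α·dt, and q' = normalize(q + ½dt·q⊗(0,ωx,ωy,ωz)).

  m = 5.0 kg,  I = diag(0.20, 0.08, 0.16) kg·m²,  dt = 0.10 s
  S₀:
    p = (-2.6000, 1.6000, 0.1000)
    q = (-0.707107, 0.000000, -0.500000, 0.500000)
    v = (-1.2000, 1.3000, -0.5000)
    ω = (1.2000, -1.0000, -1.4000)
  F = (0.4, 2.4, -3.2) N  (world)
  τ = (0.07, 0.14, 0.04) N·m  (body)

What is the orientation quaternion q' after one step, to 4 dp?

q' = (-0.6933, 0.0175, -0.4323, 0.5763)

q⊗(0,ω) = (0.2000000, 0.3514716, 1.3071070, 1.5899498)
q + ½dt·q⊗(0,ω), renormalized = (-0.6933, 0.0175, -0.4323, 0.5763)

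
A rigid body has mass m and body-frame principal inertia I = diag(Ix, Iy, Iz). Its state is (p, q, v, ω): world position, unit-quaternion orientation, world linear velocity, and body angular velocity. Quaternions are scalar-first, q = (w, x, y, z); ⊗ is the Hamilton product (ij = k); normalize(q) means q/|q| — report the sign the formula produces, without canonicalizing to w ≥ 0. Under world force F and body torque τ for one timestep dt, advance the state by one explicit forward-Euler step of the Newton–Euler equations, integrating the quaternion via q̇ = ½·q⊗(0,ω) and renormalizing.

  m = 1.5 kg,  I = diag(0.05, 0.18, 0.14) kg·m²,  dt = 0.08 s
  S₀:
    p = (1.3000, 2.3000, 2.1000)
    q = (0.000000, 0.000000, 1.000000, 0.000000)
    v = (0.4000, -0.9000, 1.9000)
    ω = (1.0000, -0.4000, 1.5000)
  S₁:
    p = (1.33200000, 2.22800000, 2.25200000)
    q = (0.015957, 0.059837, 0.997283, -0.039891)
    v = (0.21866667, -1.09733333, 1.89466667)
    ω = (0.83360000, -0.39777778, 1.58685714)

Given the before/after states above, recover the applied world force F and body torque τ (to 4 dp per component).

Δv = v₁−v₀ = (-0.18133333, -0.19733333, -0.00533333)
F = m·Δv/dt = (-3.4000, -3.7000, -0.1000)
Δω = ω₁−ω₀ = (-0.16640000, 0.00222222, 0.08685714)
gyro term ω₀×Iω₀ = (0.0240, -0.1350, -0.0520)
I·α + gyro = (-0.0800, -0.1300, 0.1000)

F = (-3.4000, -3.7000, -0.1000)
τ = (-0.0800, -0.1300, 0.1000)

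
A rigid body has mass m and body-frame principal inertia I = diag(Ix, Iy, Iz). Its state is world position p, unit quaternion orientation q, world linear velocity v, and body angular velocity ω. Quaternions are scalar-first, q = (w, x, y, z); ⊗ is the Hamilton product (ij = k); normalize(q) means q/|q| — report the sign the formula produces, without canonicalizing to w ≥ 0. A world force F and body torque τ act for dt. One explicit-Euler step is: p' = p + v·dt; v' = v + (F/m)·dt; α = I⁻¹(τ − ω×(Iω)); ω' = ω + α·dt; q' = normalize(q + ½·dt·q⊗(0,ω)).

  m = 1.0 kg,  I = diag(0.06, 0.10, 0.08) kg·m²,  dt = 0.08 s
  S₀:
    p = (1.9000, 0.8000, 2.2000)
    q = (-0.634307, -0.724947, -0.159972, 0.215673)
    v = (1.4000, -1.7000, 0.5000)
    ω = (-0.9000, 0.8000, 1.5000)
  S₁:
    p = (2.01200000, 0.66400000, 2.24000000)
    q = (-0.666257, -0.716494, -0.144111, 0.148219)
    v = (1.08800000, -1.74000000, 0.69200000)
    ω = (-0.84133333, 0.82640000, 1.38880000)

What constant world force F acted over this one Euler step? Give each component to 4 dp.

F = (-3.9000, -0.5000, 2.4000)

velocity change Δv = (-0.31200000, -0.04000000, 0.19200000)
m·(v₁−v₀)/dt = (-3.9000, -0.5000, 2.4000)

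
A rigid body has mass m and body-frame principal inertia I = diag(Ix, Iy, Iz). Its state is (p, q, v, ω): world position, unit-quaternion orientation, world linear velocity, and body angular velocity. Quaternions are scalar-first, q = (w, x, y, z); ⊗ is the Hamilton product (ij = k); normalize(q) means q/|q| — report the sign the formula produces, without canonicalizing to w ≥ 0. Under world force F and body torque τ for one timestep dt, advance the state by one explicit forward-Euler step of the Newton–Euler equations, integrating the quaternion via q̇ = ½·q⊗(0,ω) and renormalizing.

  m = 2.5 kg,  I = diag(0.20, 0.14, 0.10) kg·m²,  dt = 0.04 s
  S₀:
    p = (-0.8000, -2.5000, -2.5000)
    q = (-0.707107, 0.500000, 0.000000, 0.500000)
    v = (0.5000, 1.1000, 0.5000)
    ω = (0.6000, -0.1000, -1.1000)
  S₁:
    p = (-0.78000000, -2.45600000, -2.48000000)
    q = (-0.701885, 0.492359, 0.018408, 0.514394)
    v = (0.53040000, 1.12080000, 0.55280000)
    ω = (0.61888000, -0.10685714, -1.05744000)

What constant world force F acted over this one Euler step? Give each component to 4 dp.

F = (1.9000, 1.3000, 3.3000)

v₁ − v₀ = (0.03040000, 0.02080000, 0.05280000)
F = m·Δv/dt = (1.9000, 1.3000, 3.3000)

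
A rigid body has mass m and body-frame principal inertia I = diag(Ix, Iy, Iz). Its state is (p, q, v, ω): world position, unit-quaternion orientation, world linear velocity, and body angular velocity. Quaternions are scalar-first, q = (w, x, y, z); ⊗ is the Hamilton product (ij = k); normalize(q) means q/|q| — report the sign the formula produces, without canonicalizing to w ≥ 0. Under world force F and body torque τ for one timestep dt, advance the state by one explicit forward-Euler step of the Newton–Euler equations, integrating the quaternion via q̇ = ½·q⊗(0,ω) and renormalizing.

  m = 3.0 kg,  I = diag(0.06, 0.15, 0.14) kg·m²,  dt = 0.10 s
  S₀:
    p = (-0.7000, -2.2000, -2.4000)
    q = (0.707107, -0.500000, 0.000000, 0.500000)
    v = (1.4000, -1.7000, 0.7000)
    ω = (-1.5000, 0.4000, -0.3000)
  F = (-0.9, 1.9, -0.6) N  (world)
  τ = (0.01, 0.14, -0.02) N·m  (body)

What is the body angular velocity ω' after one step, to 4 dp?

precession coupling ω×(Iω) = (0.0012, -0.0360, -0.0540)
α = I⁻¹(τ − ω×Iω) = (0.1467, 1.1733, 0.2429)
new body rate ω' = (-1.4853, 0.5173, -0.2757)

ω' = (-1.4853, 0.5173, -0.2757)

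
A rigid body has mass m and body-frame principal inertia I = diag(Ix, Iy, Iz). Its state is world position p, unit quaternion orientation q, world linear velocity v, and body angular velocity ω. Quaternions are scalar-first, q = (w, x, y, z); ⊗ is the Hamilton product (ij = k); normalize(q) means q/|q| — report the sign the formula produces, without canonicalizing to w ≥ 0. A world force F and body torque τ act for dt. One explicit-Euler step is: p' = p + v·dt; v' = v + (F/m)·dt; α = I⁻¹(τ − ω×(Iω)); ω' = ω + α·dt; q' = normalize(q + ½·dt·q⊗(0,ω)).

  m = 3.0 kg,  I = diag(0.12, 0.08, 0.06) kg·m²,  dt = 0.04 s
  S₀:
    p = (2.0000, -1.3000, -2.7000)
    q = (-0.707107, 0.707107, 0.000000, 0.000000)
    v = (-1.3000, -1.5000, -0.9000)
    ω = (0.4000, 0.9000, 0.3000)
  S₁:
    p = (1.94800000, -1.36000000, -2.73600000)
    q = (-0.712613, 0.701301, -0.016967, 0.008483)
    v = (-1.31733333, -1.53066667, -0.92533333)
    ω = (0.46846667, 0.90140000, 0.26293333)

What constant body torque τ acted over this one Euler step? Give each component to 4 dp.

Δω = ω₁−ω₀ = (0.06846667, 0.00140000, -0.03706667)
precession coupling = (-0.0054, 0.0072, -0.0144)
I·α + gyro = (0.2000, 0.0100, -0.0700)

τ = (0.2000, 0.0100, -0.0700)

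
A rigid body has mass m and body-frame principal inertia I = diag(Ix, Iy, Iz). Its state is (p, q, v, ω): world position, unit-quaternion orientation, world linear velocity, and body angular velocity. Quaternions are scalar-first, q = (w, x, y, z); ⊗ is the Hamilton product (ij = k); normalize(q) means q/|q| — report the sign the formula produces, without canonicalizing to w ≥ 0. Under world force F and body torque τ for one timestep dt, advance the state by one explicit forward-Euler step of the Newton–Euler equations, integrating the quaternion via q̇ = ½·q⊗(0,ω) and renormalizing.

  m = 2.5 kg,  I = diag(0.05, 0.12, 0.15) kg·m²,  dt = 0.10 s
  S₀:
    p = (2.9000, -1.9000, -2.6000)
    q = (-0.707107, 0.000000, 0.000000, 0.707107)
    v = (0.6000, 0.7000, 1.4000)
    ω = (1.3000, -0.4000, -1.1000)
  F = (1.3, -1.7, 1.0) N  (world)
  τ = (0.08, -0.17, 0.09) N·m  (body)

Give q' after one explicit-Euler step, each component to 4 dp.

q' = (-0.6657, -0.0317, 0.0599, 0.7432)

2q̇ = q⊗(0,ω) = (0.7778177, -0.6363963, 1.2020819, 0.7778177)
updated quaternion q' = (-0.6657, -0.0317, 0.0599, 0.7432)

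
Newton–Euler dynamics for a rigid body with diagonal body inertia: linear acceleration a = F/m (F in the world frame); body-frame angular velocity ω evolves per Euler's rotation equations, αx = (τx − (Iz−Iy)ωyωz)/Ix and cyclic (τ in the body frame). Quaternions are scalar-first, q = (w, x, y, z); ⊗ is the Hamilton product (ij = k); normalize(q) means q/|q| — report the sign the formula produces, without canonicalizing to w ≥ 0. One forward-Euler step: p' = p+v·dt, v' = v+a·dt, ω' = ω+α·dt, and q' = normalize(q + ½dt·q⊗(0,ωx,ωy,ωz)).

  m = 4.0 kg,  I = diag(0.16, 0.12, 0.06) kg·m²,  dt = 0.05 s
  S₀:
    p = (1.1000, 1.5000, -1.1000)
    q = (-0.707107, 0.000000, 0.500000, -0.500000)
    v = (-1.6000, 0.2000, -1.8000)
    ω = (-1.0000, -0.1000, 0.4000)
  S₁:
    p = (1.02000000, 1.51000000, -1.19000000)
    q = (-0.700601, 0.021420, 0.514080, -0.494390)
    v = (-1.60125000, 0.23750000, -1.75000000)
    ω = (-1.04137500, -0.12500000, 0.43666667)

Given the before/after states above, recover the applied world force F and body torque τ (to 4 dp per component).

F = (-0.1000, 3.0000, 4.0000)
τ = (-0.1300, -0.1000, 0.0400)

velocity change Δv = (-0.00125000, 0.03750000, 0.05000000)
m·(v₁−v₀)/dt = (-0.1000, 3.0000, 4.0000)
Δω = ω₁−ω₀ = (-0.04137500, -0.02500000, 0.03666667)
ω₀×(Iω₀) = (0.0024, -0.0400, -0.0040)
I·α + gyro = (-0.1300, -0.1000, 0.0400)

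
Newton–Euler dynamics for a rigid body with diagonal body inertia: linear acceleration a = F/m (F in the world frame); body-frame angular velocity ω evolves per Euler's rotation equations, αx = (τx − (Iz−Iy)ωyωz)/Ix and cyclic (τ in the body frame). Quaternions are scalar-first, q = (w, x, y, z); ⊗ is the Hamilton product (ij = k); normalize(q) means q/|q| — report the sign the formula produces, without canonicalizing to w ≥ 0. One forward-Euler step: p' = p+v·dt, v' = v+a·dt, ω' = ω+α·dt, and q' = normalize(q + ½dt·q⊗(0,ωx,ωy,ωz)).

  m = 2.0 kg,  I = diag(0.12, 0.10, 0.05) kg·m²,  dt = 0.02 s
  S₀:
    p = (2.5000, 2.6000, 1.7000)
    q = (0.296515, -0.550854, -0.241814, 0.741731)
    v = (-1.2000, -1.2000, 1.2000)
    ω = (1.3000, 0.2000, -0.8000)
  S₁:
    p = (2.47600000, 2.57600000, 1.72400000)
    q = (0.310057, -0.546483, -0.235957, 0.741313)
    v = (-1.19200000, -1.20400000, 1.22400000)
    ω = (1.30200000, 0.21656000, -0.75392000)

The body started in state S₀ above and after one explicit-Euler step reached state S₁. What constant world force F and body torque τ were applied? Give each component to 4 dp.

Δω = ω₁−ω₀ = (0.00200000, 0.01656000, 0.04608000)
τ = I·(Δω/dt) + ω₀×(Iω₀) = (0.0200, 0.0100, 0.1100)
v₁ − v₀ = (0.00800000, -0.00400000, 0.02400000)
m·(v₁−v₀)/dt = (0.8000, -0.4000, 2.4000)

F = (0.8000, -0.4000, 2.4000)
τ = (0.0200, 0.0100, 0.1100)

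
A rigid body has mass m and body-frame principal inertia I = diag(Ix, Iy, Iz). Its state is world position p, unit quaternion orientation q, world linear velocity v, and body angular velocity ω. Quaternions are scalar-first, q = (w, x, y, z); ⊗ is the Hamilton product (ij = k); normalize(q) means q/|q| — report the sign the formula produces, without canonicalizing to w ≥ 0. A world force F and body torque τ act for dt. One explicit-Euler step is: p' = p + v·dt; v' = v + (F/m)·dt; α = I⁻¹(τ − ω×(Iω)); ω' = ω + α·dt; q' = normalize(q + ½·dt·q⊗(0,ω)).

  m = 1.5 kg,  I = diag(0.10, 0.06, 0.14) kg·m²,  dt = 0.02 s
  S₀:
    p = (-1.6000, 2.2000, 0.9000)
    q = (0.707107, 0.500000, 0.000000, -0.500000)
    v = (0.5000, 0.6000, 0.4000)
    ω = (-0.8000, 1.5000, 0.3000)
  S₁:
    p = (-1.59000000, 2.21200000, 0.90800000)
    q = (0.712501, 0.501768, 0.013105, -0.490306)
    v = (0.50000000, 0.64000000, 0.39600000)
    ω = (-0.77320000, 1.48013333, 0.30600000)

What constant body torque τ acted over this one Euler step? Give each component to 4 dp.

τ = (0.1700, -0.0500, 0.0900)

Δω = ω₁−ω₀ = (0.02680000, -0.01986667, 0.00600000)
gyro term ω₀×Iω₀ = (0.0360, 0.0096, 0.0480)
τ = I·(Δω/dt) + ω₀×(Iω₀) = (0.1700, -0.0500, 0.0900)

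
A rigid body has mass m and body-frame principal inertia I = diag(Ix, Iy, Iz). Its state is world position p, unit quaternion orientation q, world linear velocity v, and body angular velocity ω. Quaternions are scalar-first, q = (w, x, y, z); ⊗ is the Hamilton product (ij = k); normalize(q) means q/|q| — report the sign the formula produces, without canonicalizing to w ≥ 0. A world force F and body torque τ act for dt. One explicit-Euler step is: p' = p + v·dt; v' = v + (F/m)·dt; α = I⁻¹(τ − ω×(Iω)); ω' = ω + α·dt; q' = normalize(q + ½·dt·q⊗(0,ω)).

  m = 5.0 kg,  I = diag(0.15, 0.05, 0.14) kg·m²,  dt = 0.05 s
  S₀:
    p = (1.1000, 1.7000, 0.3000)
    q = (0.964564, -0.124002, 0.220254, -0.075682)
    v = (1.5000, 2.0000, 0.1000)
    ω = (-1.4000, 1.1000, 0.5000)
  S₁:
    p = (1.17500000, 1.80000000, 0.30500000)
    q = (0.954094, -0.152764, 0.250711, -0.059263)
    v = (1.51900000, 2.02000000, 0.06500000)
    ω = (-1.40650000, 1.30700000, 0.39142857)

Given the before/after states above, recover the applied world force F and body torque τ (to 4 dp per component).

Δv = v₁−v₀ = (0.01900000, 0.02000000, -0.03500000)
F = m·Δv/dt = (1.9000, 2.0000, -3.5000)
rate change Δω = (-0.00650000, 0.20700000, -0.10857143)
gyro term ω₀×Iω₀ = (0.0495, -0.0070, 0.1540)
τ = I·(Δω/dt) + ω₀×(Iω₀) = (0.0300, 0.2000, -0.1500)

F = (1.9000, 2.0000, -3.5000)
τ = (0.0300, 0.2000, -0.1500)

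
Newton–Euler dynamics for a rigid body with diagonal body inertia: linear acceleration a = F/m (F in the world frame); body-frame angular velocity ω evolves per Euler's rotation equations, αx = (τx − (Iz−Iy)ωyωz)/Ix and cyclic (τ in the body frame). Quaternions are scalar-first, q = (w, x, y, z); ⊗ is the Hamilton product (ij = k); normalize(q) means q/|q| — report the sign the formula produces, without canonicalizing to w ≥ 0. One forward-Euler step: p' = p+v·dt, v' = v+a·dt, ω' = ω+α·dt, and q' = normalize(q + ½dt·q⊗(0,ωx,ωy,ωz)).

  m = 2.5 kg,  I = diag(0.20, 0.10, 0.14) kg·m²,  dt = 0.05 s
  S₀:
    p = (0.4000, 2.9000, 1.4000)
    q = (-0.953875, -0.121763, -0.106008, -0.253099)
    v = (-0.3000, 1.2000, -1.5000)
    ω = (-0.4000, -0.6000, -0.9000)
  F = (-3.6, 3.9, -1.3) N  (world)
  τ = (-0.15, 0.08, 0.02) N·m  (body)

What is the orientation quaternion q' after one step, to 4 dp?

q⊗(0,ω) = (-0.3400991, 0.3250978, 0.5639779, 0.8891421)
updated quaternion q' = (-0.9620, -0.1136, -0.0919, -0.2308)

q' = (-0.9620, -0.1136, -0.0919, -0.2308)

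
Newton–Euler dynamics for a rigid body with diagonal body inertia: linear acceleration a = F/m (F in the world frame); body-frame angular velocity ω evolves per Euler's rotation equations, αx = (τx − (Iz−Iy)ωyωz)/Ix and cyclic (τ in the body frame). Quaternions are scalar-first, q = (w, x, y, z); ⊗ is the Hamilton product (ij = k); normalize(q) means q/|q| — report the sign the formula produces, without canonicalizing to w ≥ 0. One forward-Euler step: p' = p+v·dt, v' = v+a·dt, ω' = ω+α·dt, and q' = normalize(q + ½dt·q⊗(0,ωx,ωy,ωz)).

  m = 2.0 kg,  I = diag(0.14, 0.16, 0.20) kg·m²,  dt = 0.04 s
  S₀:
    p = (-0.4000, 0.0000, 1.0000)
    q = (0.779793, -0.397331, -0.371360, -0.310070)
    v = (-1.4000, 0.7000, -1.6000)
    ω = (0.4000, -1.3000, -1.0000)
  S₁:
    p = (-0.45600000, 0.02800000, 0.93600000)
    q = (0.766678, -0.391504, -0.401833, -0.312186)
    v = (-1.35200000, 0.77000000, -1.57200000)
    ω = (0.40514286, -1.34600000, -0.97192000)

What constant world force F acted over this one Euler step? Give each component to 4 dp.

Δv = v₁−v₀ = (0.04800000, 0.07000000, 0.02800000)
F = m·Δv/dt = (2.4000, 3.5000, 1.4000)

F = (2.4000, 3.5000, 1.4000)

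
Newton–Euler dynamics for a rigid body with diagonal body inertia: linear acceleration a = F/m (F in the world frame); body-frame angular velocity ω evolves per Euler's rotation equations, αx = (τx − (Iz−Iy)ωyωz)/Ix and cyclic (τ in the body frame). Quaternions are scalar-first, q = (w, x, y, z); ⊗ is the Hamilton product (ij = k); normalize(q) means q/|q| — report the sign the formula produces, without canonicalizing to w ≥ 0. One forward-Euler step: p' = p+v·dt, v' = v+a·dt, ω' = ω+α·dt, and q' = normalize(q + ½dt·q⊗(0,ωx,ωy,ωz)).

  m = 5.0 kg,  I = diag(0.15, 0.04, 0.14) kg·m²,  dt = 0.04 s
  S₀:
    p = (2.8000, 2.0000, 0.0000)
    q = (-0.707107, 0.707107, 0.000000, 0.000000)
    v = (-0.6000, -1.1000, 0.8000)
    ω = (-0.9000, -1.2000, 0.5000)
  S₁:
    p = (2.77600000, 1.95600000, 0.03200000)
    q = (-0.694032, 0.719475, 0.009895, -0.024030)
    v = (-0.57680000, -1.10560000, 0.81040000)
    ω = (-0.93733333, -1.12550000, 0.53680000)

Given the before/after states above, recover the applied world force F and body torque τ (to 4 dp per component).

rate change Δω = (-0.03733333, 0.07450000, 0.03680000)
applied torque τ = (-0.2000, 0.0700, 0.0100)
velocity change Δv = (0.02320000, -0.00560000, 0.01040000)
applied force F = (2.9000, -0.7000, 1.3000)

F = (2.9000, -0.7000, 1.3000)
τ = (-0.2000, 0.0700, 0.0100)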